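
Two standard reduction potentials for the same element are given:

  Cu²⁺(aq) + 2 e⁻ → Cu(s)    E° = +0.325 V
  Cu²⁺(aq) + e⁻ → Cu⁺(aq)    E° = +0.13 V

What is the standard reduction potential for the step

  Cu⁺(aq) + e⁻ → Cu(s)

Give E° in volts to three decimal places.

+0.520 V

Sequential free energies add, so n₃E°₃ = n₁E°₁ + n₂E°₂.
With n₃ = 2, and the known step contributing 1×(+0.13) V, the unknown satisfies 1·E° = 2×(+0.325) − 1×(+0.13) = +0.520.
E° = +0.520 / 1 = +0.520 V.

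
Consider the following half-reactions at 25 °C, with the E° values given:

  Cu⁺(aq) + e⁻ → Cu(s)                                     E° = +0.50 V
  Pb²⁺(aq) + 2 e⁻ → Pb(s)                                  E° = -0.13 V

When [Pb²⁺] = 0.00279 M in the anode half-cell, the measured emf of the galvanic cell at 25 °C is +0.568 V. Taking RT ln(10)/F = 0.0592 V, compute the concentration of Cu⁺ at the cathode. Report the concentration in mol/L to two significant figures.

0.0047 M

Cu⁺/Cu is the cathode, Pb²⁺/Pb the anode: E°cell = +0.63 V, n = 2.
Overall reaction: 2 Cu⁺(aq) + Pb(s) → 2 Cu(s) + Pb²⁺(aq); Q = [Pb²⁺]^1/[Cu⁺]^2.
From E = E° − (0.0592/n) log Q: log Q = (E° − E)·n/0.0592 = (+0.63 − (+0.568))·2/0.0592 = 2.0946.
So 2·log[Cu⁺] = 1·log(0.00279) − log Q = -2.5544 − (2.0946) = -4.6490; log[Cu⁺] = -4.6490 / 2 = -2.3245; [Cu⁺] = 10^(-2.3245) ≈ 0.0047 M.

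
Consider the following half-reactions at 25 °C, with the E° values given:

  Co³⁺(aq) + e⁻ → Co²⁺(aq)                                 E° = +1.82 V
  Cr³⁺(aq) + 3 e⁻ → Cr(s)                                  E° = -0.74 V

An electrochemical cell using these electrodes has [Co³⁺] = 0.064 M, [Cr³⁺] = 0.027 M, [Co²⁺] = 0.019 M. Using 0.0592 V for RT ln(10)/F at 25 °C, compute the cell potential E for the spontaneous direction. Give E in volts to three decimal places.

Co³⁺/Co²⁺ is the cathode (higher E°), Cr³⁺/Cr the anode: E°cell = +1.82 − (-0.74) = +2.56 V, n = 3.
Overall: 3 Co³⁺(aq) + Cr(s) → 3 Co²⁺(aq) + Cr³⁺(aq)
Q = [Co²⁺]^3·[Cr³⁺] / ([Co³⁺]^3); log Q = -3.151.
E = E° − (0.0592/n) log Q = +2.56 − (0.0592/3)(-3.151) = +2.622 V.

+2.622 V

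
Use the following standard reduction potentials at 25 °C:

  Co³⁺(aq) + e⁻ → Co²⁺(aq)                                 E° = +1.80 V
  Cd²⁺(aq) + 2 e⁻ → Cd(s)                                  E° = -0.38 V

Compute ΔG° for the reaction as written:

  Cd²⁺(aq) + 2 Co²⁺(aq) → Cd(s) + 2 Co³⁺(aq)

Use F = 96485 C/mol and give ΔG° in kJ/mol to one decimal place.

As written, Cd²⁺/Cd is reduced (cathode) and Co³⁺/Co²⁺ is oxidised (anode), so E°cell = (-0.38) − (+1.80) = -2.18 V.
Balancing electrons gives n = 2.
ΔG° = −nFE° = −(2)(96485)(-2.18) = 420,675 J = +420.7 kJ/mol.

+420.7 kJ/mol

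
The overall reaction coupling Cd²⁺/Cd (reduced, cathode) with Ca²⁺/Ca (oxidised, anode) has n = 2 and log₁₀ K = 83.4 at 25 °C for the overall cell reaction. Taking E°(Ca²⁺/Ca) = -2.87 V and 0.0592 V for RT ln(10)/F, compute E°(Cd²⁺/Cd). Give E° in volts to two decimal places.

E°cell = (0.0592/n)·log K = (0.0592/2)(83.4) = +2.469 V.
Since Cd²⁺/Cd is the cathode and Ca²⁺/Ca the anode, E°cell = E°(Cd²⁺/Cd) − E°(Ca²⁺/Ca).
So E°(Cd²⁺/Cd) = E°cell + E°(Ca²⁺/Ca) = +2.469 + (-2.87) = -0.40 V.

-0.40 V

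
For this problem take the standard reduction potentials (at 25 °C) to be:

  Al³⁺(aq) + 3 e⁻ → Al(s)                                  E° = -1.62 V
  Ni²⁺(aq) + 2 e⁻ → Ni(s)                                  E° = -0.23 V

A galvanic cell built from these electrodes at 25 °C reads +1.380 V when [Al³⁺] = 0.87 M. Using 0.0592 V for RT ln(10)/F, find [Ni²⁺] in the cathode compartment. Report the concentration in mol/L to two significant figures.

Ni²⁺/Ni is the cathode, Al³⁺/Al the anode: E°cell = +1.39 V, n = 6.
Overall reaction: 3 Ni²⁺(aq) + 2 Al(s) → 3 Ni(s) + 2 Al³⁺(aq); Q = [Al³⁺]^2/[Ni²⁺]^3.
From E = E° − (0.0592/n) log Q: log Q = (E° − E)·n/0.0592 = (+1.39 − (+1.380))·6/0.0592 = 1.0135.
So 3·log[Ni²⁺] = 2·log(0.87) − log Q = -0.1210 − (1.0135) = -1.1345; log[Ni²⁺] = -1.1345 / 3 = -0.3782; [Ni²⁺] = 10^(-0.3782) ≈ 0.42 M.

0.42 M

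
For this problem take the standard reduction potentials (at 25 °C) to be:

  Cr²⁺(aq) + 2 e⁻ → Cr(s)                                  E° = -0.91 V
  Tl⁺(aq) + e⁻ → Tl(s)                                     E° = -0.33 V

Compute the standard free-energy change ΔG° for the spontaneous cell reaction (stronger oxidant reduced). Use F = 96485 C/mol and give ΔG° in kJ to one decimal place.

Tl⁺/Tl (E° = -0.33 V) is the cathode; Cr²⁺/Cr (E° = -0.91 V) is the anode, so E°cell = +0.58 V.
Balancing electrons gives n = 2 (lcm of 1 and 2).
ΔG° = −nFE° = −(2)(96485)(+0.58) = -111,923 J = -111.9 kJ.

-111.9 kJ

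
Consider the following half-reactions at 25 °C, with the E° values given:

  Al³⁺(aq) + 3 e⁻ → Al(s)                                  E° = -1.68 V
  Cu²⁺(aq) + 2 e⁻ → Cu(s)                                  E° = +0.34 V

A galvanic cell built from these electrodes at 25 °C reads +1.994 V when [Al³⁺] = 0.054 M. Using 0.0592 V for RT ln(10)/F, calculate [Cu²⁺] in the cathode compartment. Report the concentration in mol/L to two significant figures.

Cu²⁺/Cu is the cathode, Al³⁺/Al the anode: E°cell = +2.02 V, n = 6.
Overall reaction: 3 Cu²⁺(aq) + 2 Al(s) → 3 Cu(s) + 2 Al³⁺(aq); Q = [Al³⁺]^2/[Cu²⁺]^3.
From E = E° − (0.0592/n) log Q: log Q = (E° − E)·n/0.0592 = (+2.02 − (+1.994))·6/0.0592 = 2.6351.
So 3·log[Cu²⁺] = 2·log(0.054) − log Q = -2.5352 − (2.6351) = -5.1703; log[Cu²⁺] = -5.1703 / 3 = -1.7234; [Cu²⁺] = 10^(-1.7234) ≈ 0.019 M.

0.019 M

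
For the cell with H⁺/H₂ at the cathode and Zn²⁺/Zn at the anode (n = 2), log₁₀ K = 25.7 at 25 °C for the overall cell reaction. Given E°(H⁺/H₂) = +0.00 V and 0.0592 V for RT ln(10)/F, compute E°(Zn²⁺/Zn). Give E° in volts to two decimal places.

E°cell = (0.0592/n)·log K = (0.0592/2)(25.7) = +0.761 V.
Since H⁺/H₂ is the cathode and Zn²⁺/Zn the anode, E°cell = E°(H⁺/H₂) − E°(Zn²⁺/Zn).
So E°(Zn²⁺/Zn) = E°(H⁺/H₂) − E°cell = (+0.00) − (+0.761) = -0.76 V.

-0.76 V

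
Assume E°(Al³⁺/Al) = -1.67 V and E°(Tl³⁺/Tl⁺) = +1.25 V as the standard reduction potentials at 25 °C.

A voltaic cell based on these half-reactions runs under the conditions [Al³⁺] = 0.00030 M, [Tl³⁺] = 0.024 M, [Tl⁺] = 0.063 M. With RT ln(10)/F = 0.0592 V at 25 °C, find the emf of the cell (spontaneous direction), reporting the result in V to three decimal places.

Tl³⁺/Tl⁺ is the cathode (higher E°), Al³⁺/Al the anode: E°cell = +1.25 − (-1.67) = +2.92 V, n = 6.
Overall: 3 Tl³⁺(aq) + 2 Al(s) → 3 Tl⁺(aq) + 2 Al³⁺(aq)
Q = [Tl⁺]^3·[Al³⁺]^2 / ([Tl³⁺]^3); log Q = -5.788.
E = E° − (0.0592/n) log Q = +2.92 − (0.0592/6)(-5.788) = +2.977 V.

+2.977 V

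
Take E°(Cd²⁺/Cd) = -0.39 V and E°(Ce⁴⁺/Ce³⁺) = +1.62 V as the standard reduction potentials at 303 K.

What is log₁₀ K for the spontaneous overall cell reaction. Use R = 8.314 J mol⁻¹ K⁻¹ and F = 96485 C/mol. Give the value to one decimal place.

66.9

Cathode: Ce⁴⁺/Ce³⁺; anode: Cd²⁺/Cd. E°cell = (+1.62) − (-0.39) = +2.01 V, with n = 2.
ΔG° = −nFE° = −RT ln K, so ln K = nFE°/(RT) = (2)(96485)(+2.01) / ((8.314)(303)) = 153.969.
log₁₀ K = 153.969 / ln 10 = 66.9.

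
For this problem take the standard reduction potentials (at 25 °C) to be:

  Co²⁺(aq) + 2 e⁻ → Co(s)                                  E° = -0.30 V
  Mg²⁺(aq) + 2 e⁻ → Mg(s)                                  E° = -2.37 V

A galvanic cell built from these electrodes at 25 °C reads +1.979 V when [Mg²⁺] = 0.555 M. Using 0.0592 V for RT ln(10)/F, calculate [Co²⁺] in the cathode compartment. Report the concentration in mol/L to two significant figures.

0.00047 M

Co²⁺/Co is the cathode, Mg²⁺/Mg the anode: E°cell = +2.07 V, n = 2.
Overall reaction: Co²⁺(aq) + Mg(s) → Co(s) + Mg²⁺(aq); Q = [Mg²⁺]^1/[Co²⁺]^1.
From E = E° − (0.0592/n) log Q: log Q = (E° − E)·n/0.0592 = (+2.07 − (+1.979))·2/0.0592 = 3.0743.
So 1·log[Co²⁺] = 1·log(0.555) − log Q = -0.2557 − (3.0743) = -3.3300; [Co²⁺] = 10^(-3.3300) ≈ 0.00047 M.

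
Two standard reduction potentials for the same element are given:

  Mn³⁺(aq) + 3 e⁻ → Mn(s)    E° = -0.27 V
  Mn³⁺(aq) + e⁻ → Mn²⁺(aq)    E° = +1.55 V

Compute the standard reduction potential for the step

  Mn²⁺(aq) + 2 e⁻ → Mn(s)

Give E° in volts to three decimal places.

-1.180 V

Sequential free energies add, so n₃E°₃ = n₁E°₁ + n₂E°₂.
With n₃ = 3, and the known step contributing 1×(+1.55) V, the unknown satisfies 2·E° = 3×(-0.27) − 1×(+1.55) = -2.360.
E° = -2.360 / 2 = -1.180 V.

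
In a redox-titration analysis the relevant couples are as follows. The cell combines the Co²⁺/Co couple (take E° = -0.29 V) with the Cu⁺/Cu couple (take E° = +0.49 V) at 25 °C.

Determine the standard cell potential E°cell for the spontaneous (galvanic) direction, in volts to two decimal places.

+0.78 V

The Cu⁺/Cu couple has the higher reduction potential, so it is the cathode; Co²⁺/Co is oxidised at the anode.
E°cell = E°(cathode) − E°(anode) = (+0.49) − (-0.29) = +0.78 V.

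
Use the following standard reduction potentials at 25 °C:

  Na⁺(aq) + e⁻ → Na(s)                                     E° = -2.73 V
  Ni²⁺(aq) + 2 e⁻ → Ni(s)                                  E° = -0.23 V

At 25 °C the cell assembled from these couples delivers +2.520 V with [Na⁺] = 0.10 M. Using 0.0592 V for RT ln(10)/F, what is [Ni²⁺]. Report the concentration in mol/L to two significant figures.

0.047 M

Ni²⁺/Ni is the cathode, Na⁺/Na the anode: E°cell = +2.50 V, n = 2.
Overall reaction: Ni²⁺(aq) + 2 Na(s) → Ni(s) + 2 Na⁺(aq); Q = [Na⁺]^2/[Ni²⁺]^1.
From E = E° − (0.0592/n) log Q: log Q = (E° − E)·n/0.0592 = (+2.50 − (+2.520))·2/0.0592 = -0.6757.
So 1·log[Ni²⁺] = 2·log(0.1) − log Q = -2.0000 − (-0.6757) = -1.3243; [Ni²⁺] = 10^(-1.3243) ≈ 0.047 M.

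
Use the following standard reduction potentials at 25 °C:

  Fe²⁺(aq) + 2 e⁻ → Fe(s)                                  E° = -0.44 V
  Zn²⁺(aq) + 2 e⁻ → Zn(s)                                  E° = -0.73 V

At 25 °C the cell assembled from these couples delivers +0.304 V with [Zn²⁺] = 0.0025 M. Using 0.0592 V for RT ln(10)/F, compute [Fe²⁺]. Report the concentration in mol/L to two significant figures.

0.0074 M

Fe²⁺/Fe is the cathode, Zn²⁺/Zn the anode: E°cell = +0.29 V, n = 2.
Overall reaction: Fe²⁺(aq) + Zn(s) → Fe(s) + Zn²⁺(aq); Q = [Zn²⁺]^1/[Fe²⁺]^1.
From E = E° − (0.0592/n) log Q: log Q = (E° − E)·n/0.0592 = (+0.29 − (+0.304))·2/0.0592 = -0.4730.
So 1·log[Fe²⁺] = 1·log(0.0025) − log Q = -2.6021 − (-0.4730) = -2.1291; [Fe²⁺] = 10^(-2.1291) ≈ 0.0074 M.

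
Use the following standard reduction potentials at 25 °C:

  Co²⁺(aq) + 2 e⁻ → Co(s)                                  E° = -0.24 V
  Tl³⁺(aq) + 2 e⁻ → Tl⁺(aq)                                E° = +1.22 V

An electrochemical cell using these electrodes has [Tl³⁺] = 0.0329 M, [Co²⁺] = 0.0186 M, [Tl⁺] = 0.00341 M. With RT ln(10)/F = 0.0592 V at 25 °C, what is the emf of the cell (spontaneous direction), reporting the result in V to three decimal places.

+1.540 V

Tl³⁺/Tl⁺ is the cathode (higher E°), Co²⁺/Co the anode: E°cell = +1.22 − (-0.24) = +1.46 V, n = 2.
Overall: Tl³⁺(aq) + Co(s) → Tl⁺(aq) + Co²⁺(aq)
Q = [Tl⁺]·[Co²⁺] / ([Tl³⁺]); log Q = -2.715.
E = E° − (0.0592/n) log Q = +1.46 − (0.0592/2)(-2.715) = +1.540 V.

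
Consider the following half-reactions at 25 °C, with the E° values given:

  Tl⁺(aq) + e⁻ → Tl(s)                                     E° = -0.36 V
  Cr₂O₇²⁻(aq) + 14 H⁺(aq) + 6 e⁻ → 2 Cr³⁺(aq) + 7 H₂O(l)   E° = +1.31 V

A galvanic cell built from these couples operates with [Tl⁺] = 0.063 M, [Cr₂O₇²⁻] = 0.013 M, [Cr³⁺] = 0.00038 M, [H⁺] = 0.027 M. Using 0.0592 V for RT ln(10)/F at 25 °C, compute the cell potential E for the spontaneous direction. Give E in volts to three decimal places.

Cr₂O₇²⁻/Cr³⁺ is the cathode (higher E°), Tl⁺/Tl the anode: E°cell = +1.31 − (-0.36) = +1.67 V, n = 6.
Overall: Cr₂O₇²⁻(aq) + 14 H⁺(aq) + 6 Tl(s) → 2 Cr³⁺(aq) + 7 H₂O(l) + 6 Tl⁺(aq)
Q = [Cr³⁺]^2·[Tl⁺]^6 / ([Cr₂O₇²⁻]·[H⁺]^14); log Q = 9.803.
E = E° − (0.0592/n) log Q = +1.67 − (0.0592/6)(9.803) = +1.573 V.

+1.573 V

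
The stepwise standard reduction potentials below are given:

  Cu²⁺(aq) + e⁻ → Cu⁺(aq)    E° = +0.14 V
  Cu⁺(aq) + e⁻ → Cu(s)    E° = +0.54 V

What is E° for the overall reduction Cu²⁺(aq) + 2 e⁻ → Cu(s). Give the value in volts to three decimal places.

Adding the free-energy changes (−nFE°) of the two steps gives −n₃FE°₃ = −n₁FE°₁ − n₂FE°₂.
E°₃ = (1×+0.14 + 1×+0.54) / 2 = (+0.680) / 2 = +0.340 V.

+0.340 V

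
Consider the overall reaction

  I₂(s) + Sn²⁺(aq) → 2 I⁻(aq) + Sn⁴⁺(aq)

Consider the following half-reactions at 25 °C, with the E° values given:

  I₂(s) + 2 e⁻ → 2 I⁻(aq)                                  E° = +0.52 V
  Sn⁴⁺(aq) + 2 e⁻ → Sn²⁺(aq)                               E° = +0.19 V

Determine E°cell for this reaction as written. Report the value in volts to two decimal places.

+0.33 V

The I₂/I⁻ couple has the higher reduction potential, so it is the cathode; Sn⁴⁺/Sn²⁺ is oxidised at the anode.
E°cell = E°(cathode) − E°(anode) = (+0.52) − (+0.19) = +0.33 V.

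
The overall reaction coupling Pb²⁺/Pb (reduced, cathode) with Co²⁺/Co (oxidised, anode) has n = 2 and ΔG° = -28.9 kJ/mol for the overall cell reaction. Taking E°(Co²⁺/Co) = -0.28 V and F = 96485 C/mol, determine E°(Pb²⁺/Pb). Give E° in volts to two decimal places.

E°cell = −ΔG°/(nF) = −(-28.9×10³)/((2)(96485)) = +0.150 V.
Since Pb²⁺/Pb is the cathode and Co²⁺/Co the anode, E°cell = E°(Pb²⁺/Pb) − E°(Co²⁺/Co).
So E°(Pb²⁺/Pb) = E°cell + E°(Co²⁺/Co) = +0.150 + (-0.28) = -0.13 V.

-0.13 V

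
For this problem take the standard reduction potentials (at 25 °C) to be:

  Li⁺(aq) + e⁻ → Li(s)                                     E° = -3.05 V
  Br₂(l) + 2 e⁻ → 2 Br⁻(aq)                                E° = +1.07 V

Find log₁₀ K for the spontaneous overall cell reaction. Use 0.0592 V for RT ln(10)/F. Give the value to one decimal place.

Cathode: Br₂/Br⁻; anode: Li⁺/Li. E°cell = +4.12 V, n = 2.
log K = nE°cell / 0.0592 = (2)(+4.12) / 0.0592 = 139.2.

139.2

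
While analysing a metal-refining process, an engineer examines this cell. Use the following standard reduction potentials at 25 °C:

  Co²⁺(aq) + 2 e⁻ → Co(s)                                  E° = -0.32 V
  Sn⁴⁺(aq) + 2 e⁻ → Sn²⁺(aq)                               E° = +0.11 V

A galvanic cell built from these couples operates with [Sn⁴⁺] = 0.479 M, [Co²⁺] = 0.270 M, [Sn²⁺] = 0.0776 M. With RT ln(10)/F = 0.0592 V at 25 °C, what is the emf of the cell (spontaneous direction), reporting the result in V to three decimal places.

Sn⁴⁺/Sn²⁺ is the cathode (higher E°), Co²⁺/Co the anode: E°cell = +0.11 − (-0.32) = +0.43 V, n = 2.
Overall: Sn⁴⁺(aq) + Co(s) → Sn²⁺(aq) + Co²⁺(aq)
Q = [Sn²⁺]·[Co²⁺] / ([Sn⁴⁺]); log Q = -1.359.
E = E° − (0.0592/n) log Q = +0.43 − (0.0592/2)(-1.359) = +0.470 V.

+0.470 V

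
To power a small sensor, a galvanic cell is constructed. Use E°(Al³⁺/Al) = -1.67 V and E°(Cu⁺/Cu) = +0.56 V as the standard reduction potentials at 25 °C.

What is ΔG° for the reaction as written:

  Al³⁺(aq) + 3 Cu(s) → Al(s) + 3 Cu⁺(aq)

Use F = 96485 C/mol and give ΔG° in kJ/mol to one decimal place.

As written, Al³⁺/Al is reduced (cathode) and Cu⁺/Cu is oxidised (anode), so E°cell = (-1.67) − (+0.56) = -2.23 V.
Balancing electrons gives n = 3.
ΔG° = −nFE° = −(3)(96485)(-2.23) = 645,485 J = +645.5 kJ/mol.

+645.5 kJ/mol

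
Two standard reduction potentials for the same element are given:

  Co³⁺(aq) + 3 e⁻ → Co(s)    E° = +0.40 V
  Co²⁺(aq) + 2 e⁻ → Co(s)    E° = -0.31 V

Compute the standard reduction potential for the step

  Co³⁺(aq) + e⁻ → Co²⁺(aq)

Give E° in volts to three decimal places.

Sequential free energies add, so n₃E°₃ = n₁E°₁ + n₂E°₂.
With n₃ = 3, and the known step contributing 2×(-0.31) V, the unknown satisfies 1·E° = 3×(+0.40) − 2×(-0.31) = +1.820.
E° = +1.820 / 1 = +1.820 V.

+1.820 V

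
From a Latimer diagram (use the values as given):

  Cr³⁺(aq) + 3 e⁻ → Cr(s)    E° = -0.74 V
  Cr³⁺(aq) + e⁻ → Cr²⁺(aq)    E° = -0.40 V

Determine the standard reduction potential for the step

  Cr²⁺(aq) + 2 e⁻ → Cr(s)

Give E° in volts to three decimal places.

Sequential free energies add, so n₃E°₃ = n₁E°₁ + n₂E°₂.
With n₃ = 3, and the known step contributing 1×(-0.40) V, the unknown satisfies 2·E° = 3×(-0.74) − 1×(-0.40) = -1.820.
E° = -1.820 / 2 = -0.910 V.

-0.910 V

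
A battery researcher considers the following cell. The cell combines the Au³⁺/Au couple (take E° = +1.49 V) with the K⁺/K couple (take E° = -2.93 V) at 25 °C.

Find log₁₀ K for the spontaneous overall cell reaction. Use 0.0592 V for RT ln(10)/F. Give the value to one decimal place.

224.0

Cathode: Au³⁺/Au; anode: K⁺/K. E°cell = +4.42 V, n = 3.
log K = nE°cell / 0.0592 = (3)(+4.42) / 0.0592 = 224.0.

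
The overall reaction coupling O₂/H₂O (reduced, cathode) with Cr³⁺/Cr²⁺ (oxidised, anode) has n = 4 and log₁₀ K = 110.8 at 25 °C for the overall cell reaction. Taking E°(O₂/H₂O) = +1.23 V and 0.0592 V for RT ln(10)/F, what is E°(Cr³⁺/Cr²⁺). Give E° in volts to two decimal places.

-0.41 V

E°cell = (0.0592/n)·log K = (0.0592/4)(110.8) = +1.640 V.
Since O₂/H₂O is the cathode and Cr³⁺/Cr²⁺ the anode, E°cell = E°(O₂/H₂O) − E°(Cr³⁺/Cr²⁺).
So E°(Cr³⁺/Cr²⁺) = E°(O₂/H₂O) − E°cell = (+1.23) − (+1.640) = -0.41 V.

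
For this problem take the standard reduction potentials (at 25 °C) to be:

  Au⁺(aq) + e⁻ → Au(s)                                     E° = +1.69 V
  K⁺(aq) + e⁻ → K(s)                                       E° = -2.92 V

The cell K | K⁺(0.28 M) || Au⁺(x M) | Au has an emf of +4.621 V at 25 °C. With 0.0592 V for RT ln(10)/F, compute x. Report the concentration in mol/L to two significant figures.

Au⁺/Au is the cathode, K⁺/K the anode: E°cell = +4.61 V, n = 1.
Overall reaction: Au⁺(aq) + K(s) → Au(s) + K⁺(aq); Q = [K⁺]^1/[Au⁺]^1.
From E = E° − (0.0592/n) log Q: log Q = (E° − E)·n/0.0592 = (+4.61 − (+4.621))·1/0.0592 = -0.1858.
So 1·log[Au⁺] = 1·log(0.28) − log Q = -0.5528 − (-0.1858) = -0.3670; [Au⁺] = 10^(-0.3670) ≈ 0.43 M.

0.43 M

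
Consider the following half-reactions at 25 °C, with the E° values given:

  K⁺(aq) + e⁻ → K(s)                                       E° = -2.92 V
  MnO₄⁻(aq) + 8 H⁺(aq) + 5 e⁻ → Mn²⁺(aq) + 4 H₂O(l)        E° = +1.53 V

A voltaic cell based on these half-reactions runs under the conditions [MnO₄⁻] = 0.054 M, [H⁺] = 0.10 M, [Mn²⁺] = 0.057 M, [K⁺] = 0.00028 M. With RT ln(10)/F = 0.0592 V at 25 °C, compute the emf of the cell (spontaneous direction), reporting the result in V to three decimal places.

MnO₄⁻/Mn²⁺ is the cathode (higher E°), K⁺/K the anode: E°cell = +1.53 − (-2.92) = +4.45 V, n = 5.
Overall: MnO₄⁻(aq) + 8 H⁺(aq) + 5 K(s) → Mn²⁺(aq) + 4 H₂O(l) + 5 K⁺(aq)
Q = [Mn²⁺]·[K⁺]^5 / ([MnO₄⁻]·[H⁺]^8); log Q = -9.741.
E = E° − (0.0592/n) log Q = +4.45 − (0.0592/5)(-9.741) = +4.565 V.

+4.565 V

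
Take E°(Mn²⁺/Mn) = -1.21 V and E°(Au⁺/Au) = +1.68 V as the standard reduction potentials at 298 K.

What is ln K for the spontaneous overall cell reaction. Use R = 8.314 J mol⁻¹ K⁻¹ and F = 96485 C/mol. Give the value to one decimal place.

225.1

Cathode: Au⁺/Au; anode: Mn²⁺/Mn. E°cell = (+1.68) − (-1.21) = +2.89 V, with n = 2.
ΔG° = −nFE° = −RT ln K, so ln K = nFE°/(RT) = (2)(96485)(+2.89) / ((8.314)(298)) = 225.093.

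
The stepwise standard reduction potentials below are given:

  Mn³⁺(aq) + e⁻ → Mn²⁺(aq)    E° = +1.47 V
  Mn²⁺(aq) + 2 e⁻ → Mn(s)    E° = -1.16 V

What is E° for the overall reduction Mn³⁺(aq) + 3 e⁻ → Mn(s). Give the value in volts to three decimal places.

-0.283 V

Standard free energies of sequential steps add: ΔG°₃ = ΔG°₁ + ΔG°₂, so n₃E°₃ = n₁E°₁ + n₂E°₂.
E°₃ = (1×+1.47 + 2×-1.16) / 3 = (-0.850) / 3 = -0.283 V.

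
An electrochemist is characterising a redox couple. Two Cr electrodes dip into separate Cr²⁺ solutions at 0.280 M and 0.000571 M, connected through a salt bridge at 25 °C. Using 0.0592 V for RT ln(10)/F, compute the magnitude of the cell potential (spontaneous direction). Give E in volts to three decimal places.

For a concentration cell E°cell = 0. The 0.280 M side is the cathode (reduction is favoured where [Cr²⁺] is higher).
With n = 2, E = −(0.0592/2) log([Cr²⁺]ₐₙ/[Cr²⁺]꜀ₐₜ) = −(0.0592/2) log(0.000571/0.28) = −(0.0592/2)(-2.691) = +0.080 V.

+0.080 V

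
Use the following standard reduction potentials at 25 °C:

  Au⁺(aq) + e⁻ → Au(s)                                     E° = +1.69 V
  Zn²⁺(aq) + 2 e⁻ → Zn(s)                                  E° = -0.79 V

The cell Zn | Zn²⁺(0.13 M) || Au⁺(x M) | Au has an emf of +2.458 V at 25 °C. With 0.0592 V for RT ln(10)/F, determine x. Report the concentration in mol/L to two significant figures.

Au⁺/Au is the cathode, Zn²⁺/Zn the anode: E°cell = +2.48 V, n = 2.
Overall reaction: 2 Au⁺(aq) + Zn(s) → 2 Au(s) + Zn²⁺(aq); Q = [Zn²⁺]^1/[Au⁺]^2.
From E = E° − (0.0592/n) log Q: log Q = (E° − E)·n/0.0592 = (+2.48 − (+2.458))·2/0.0592 = 0.7432.
So 2·log[Au⁺] = 1·log(0.13) − log Q = -0.8861 − (0.7432) = -1.6293; log[Au⁺] = -1.6293 / 2 = -0.8146; [Au⁺] = 10^(-0.8146) ≈ 0.15 M.

0.15 M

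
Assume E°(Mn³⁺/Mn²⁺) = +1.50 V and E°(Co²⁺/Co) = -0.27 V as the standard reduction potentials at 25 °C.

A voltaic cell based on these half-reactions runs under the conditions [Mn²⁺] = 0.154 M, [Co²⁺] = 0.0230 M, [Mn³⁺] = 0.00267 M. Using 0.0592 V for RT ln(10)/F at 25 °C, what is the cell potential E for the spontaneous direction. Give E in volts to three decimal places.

Mn³⁺/Mn²⁺ is the cathode (higher E°), Co²⁺/Co the anode: E°cell = +1.50 − (-0.27) = +1.77 V, n = 2.
Overall: 2 Mn³⁺(aq) + Co(s) → 2 Mn²⁺(aq) + Co²⁺(aq)
Q = [Mn²⁺]^2·[Co²⁺] / ([Mn³⁺]^2); log Q = 1.884.
E = E° − (0.0592/n) log Q = +1.77 − (0.0592/2)(1.884) = +1.714 V.

+1.714 V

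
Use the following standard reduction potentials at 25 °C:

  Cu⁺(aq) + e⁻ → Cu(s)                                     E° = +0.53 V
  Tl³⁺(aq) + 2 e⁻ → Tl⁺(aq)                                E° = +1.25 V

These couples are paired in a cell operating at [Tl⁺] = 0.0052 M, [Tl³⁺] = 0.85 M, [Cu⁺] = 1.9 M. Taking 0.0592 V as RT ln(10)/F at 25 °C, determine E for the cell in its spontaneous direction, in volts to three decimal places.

Tl³⁺/Tl⁺ is the cathode (higher E°), Cu⁺/Cu the anode: E°cell = +1.25 − (+0.53) = +0.72 V, n = 2.
Overall: Tl³⁺(aq) + 2 Cu(s) → Tl⁺(aq) + 2 Cu⁺(aq)
Q = [Tl⁺]·[Cu⁺]^2 / ([Tl³⁺]); log Q = -1.656.
E = E° − (0.0592/n) log Q = +0.72 − (0.0592/2)(-1.656) = +0.769 V.

+0.769 V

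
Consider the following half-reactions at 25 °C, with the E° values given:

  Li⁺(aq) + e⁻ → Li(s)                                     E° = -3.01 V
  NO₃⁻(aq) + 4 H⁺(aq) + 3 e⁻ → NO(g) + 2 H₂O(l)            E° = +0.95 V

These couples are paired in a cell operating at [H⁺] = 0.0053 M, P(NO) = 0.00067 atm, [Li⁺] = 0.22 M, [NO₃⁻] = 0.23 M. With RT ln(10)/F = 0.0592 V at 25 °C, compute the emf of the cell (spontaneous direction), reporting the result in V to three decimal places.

NO₃⁻/NO is the cathode (higher E°), Li⁺/Li the anode: E°cell = +0.95 − (-3.01) = +3.96 V, n = 3.
Overall: NO₃⁻(aq) + 4 H⁺(aq) + 3 Li(s) → NO(g) + 2 H₂O(l) + 3 Li⁺(aq)
Q = P(NO)·[Li⁺]^3 / ([NO₃⁻]·[H⁺]^4); log Q = 4.595.
E = E° − (0.0592/n) log Q = +3.96 − (0.0592/3)(4.595) = +3.869 V.

+3.869 V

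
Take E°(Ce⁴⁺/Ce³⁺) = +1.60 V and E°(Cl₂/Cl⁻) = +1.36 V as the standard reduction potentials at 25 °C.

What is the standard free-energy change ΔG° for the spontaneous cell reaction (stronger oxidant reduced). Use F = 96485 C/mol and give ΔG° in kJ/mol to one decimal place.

-46.3 kJ/mol

Ce⁴⁺/Ce³⁺ (E° = +1.60 V) is the cathode; Cl₂/Cl⁻ (E° = +1.36 V) is the anode, so E°cell = +0.24 V.
Balancing electrons gives n = 2 (lcm of 1 and 2).
ΔG° = −nFE° = −(2)(96485)(+0.24) = -46,313 J = -46.3 kJ/mol.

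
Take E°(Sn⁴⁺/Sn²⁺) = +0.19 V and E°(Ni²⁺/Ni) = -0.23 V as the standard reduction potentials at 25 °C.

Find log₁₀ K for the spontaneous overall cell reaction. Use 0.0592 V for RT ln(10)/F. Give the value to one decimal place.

14.2

Cathode: Sn⁴⁺/Sn²⁺; anode: Ni²⁺/Ni. E°cell = +0.42 V, n = 2.
log K = nE°cell / 0.0592 = (2)(+0.42) / 0.0592 = 14.2.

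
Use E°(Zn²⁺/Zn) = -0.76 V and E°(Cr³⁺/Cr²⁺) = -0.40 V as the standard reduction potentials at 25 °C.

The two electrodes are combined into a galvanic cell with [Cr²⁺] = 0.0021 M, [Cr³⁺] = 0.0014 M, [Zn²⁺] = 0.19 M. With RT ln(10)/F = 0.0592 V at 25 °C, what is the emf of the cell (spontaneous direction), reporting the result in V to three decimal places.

Cr³⁺/Cr²⁺ is the cathode (higher E°), Zn²⁺/Zn the anode: E°cell = -0.40 − (-0.76) = +0.36 V, n = 2.
Overall: 2 Cr³⁺(aq) + Zn(s) → 2 Cr²⁺(aq) + Zn²⁺(aq)
Q = [Cr²⁺]^2·[Zn²⁺] / ([Cr³⁺]^2); log Q = -0.369.
E = E° − (0.0592/n) log Q = +0.36 − (0.0592/2)(-0.369) = +0.371 V.

+0.371 V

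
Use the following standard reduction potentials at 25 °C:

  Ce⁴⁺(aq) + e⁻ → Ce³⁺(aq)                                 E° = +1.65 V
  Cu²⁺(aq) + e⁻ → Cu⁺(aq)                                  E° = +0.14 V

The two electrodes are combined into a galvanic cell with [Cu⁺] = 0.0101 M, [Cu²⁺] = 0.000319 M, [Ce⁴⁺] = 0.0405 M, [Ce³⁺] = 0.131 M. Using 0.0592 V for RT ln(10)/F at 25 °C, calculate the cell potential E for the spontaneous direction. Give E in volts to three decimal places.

Ce⁴⁺/Ce³⁺ is the cathode (higher E°), Cu²⁺/Cu⁺ the anode: E°cell = +1.65 − (+0.14) = +1.51 V, n = 1.
Overall: Ce⁴⁺(aq) + Cu⁺(aq) → Ce³⁺(aq) + Cu²⁺(aq)
Q = [Ce³⁺]·[Cu²⁺] / ([Ce⁴⁺]·[Cu⁺]); log Q = -0.991.
E = E° − (0.0592/n) log Q = +1.51 − (0.0592/1)(-0.991) = +1.569 V.

+1.569 V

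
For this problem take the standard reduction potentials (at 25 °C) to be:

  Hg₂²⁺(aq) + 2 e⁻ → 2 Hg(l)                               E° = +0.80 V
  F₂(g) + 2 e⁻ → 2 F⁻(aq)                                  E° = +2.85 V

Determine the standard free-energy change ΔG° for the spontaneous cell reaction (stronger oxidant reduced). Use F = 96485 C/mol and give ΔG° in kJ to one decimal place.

-395.6 kJ

F₂/F⁻ (E° = +2.85 V) is the cathode; Hg₂²⁺/Hg (E° = +0.80 V) is the anode, so E°cell = +2.05 V.
Balancing electrons gives n = 2 (lcm of 2 and 2).
ΔG° = −nFE° = −(2)(96485)(+2.05) = -395,588 J = -395.6 kJ.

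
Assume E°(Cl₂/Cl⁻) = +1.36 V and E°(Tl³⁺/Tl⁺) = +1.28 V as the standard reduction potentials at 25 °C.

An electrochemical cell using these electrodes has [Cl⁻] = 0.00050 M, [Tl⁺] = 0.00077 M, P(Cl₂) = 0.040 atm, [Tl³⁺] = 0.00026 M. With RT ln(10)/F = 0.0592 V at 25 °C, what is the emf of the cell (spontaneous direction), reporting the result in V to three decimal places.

Cl₂/Cl⁻ is the cathode (higher E°), Tl³⁺/Tl⁺ the anode: E°cell = +1.36 − (+1.28) = +0.08 V, n = 2.
Overall: Cl₂(g) + Tl⁺(aq) → 2 Cl⁻(aq) + Tl³⁺(aq)
Q = [Cl⁻]^2·[Tl³⁺] / (P(Cl₂)·[Tl⁺]); log Q = -5.676.
E = E° − (0.0592/n) log Q = +0.08 − (0.0592/2)(-5.676) = +0.248 V.

+0.248 V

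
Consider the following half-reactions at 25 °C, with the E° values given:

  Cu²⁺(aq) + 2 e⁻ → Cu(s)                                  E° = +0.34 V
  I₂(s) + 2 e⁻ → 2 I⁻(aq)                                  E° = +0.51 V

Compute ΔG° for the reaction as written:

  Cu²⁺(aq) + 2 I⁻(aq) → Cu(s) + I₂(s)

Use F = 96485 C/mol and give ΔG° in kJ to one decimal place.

As written, Cu²⁺/Cu is reduced (cathode) and I₂/I⁻ is oxidised (anode), so E°cell = (+0.34) − (+0.51) = -0.17 V.
Balancing electrons gives n = 2.
ΔG° = −nFE° = −(2)(96485)(-0.17) = 32,805 J = +32.8 kJ.

+32.8 kJ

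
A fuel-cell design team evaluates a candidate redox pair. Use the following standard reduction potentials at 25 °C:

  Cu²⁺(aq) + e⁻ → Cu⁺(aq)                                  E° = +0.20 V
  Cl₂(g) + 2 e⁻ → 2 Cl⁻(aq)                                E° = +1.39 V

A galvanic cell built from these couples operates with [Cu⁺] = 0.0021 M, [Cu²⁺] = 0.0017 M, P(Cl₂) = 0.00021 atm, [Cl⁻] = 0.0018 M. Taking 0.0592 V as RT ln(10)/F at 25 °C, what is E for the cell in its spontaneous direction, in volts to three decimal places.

Cl₂/Cl⁻ is the cathode (higher E°), Cu²⁺/Cu⁺ the anode: E°cell = +1.39 − (+0.20) = +1.19 V, n = 2.
Overall: Cl₂(g) + 2 Cu⁺(aq) → 2 Cl⁻(aq) + 2 Cu²⁺(aq)
Q = [Cl⁻]^2·[Cu²⁺]^2 / (P(Cl₂)·[Cu⁺]^2); log Q = -1.995.
E = E° − (0.0592/n) log Q = +1.19 − (0.0592/2)(-1.995) = +1.249 V.

+1.249 V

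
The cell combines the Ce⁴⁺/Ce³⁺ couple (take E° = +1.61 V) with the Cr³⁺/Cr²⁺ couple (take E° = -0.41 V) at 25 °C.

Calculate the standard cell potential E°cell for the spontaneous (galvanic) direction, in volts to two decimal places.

+2.02 V

The Ce⁴⁺/Ce³⁺ couple has the higher reduction potential, so it is the cathode; Cr³⁺/Cr²⁺ is oxidised at the anode.
E°cell = E°(cathode) − E°(anode) = (+1.61) − (-0.41) = +2.02 V.
Since E°cell > 0, the reaction is spontaneous under standard conditions.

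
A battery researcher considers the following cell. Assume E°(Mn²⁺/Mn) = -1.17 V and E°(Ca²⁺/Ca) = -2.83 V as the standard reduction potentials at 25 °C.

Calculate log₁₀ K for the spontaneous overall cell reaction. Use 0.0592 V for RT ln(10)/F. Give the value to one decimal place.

Cathode: Mn²⁺/Mn; anode: Ca²⁺/Ca. E°cell = +1.66 V, n = 2.
log K = nE°cell / 0.0592 = (2)(+1.66) / 0.0592 = 56.1.

56.1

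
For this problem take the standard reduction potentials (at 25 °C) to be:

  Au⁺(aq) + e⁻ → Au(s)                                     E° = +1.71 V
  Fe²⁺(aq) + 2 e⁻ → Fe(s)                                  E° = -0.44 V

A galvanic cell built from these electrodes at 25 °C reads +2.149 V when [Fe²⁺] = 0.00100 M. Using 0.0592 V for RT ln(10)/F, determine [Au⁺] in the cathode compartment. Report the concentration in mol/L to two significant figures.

0.030 M

Au⁺/Au is the cathode, Fe²⁺/Fe the anode: E°cell = +2.15 V, n = 2.
Overall reaction: 2 Au⁺(aq) + Fe(s) → 2 Au(s) + Fe²⁺(aq); Q = [Fe²⁺]^1/[Au⁺]^2.
From E = E° − (0.0592/n) log Q: log Q = (E° − E)·n/0.0592 = (+2.15 − (+2.149))·2/0.0592 = 0.0338.
So 2·log[Au⁺] = 1·log(0.001) − log Q = -3.0000 − (0.0338) = -3.0338; log[Au⁺] = -3.0338 / 2 = -1.5169; [Au⁺] = 10^(-1.5169) ≈ 0.030 M.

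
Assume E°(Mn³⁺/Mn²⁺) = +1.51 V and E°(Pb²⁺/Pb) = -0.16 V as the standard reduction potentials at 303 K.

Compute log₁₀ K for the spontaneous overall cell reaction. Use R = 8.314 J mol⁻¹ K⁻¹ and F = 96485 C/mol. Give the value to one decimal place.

55.6

Cathode: Mn³⁺/Mn²⁺; anode: Pb²⁺/Pb. E°cell = (+1.51) − (-0.16) = +1.67 V, with n = 2.
ΔG° = −nFE° = −RT ln K, so ln K = nFE°/(RT) = (2)(96485)(+1.67) / ((8.314)(303)) = 127.924.
log₁₀ K = 127.924 / ln 10 = 55.6.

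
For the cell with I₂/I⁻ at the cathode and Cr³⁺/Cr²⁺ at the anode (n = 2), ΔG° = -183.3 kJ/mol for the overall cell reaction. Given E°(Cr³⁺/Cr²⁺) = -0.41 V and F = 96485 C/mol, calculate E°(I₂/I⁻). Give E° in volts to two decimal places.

E°cell = −ΔG°/(nF) = −(-183.3×10³)/((2)(96485)) = +0.950 V.
Since I₂/I⁻ is the cathode and Cr³⁺/Cr²⁺ the anode, E°cell = E°(I₂/I⁻) − E°(Cr³⁺/Cr²⁺).
So E°(I₂/I⁻) = E°cell + E°(Cr³⁺/Cr²⁺) = +0.950 + (-0.41) = +0.54 V.

+0.54 V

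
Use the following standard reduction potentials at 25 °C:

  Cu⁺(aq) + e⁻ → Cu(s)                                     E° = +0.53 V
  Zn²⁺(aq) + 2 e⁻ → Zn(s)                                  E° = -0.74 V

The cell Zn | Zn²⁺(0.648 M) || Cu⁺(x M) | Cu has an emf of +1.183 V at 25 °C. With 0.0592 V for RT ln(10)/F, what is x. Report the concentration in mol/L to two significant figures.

0.027 M

Cu⁺/Cu is the cathode, Zn²⁺/Zn the anode: E°cell = +1.27 V, n = 2.
Overall reaction: 2 Cu⁺(aq) + Zn(s) → 2 Cu(s) + Zn²⁺(aq); Q = [Zn²⁺]^1/[Cu⁺]^2.
From E = E° − (0.0592/n) log Q: log Q = (E° − E)·n/0.0592 = (+1.27 − (+1.183))·2/0.0592 = 2.9392.
So 2·log[Cu⁺] = 1·log(0.648) − log Q = -0.1884 − (2.9392) = -3.1276; log[Cu⁺] = -3.1276 / 2 = -1.5638; [Cu⁺] = 10^(-1.5638) ≈ 0.027 M.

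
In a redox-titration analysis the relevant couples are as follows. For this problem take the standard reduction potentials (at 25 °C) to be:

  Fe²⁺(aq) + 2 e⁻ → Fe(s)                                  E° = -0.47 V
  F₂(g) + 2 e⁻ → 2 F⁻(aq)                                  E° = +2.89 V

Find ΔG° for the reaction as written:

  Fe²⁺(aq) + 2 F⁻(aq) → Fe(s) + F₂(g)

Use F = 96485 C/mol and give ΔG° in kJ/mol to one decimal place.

As written, Fe²⁺/Fe is reduced (cathode) and F₂/F⁻ is oxidised (anode), so E°cell = (-0.47) − (+2.89) = -3.36 V.
Balancing electrons gives n = 2.
ΔG° = −nFE° = −(2)(96485)(-3.36) = 648,379 J = +648.4 kJ/mol.

+648.4 kJ/mol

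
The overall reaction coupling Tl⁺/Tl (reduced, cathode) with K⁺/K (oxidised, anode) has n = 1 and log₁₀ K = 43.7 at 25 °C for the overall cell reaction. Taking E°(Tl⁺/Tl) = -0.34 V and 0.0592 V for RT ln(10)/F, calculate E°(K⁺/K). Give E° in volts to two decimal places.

E°cell = (0.0592/n)·log K = (0.0592/1)(43.7) = +2.587 V.
Since Tl⁺/Tl is the cathode and K⁺/K the anode, E°cell = E°(Tl⁺/Tl) − E°(K⁺/K).
So E°(K⁺/K) = E°(Tl⁺/Tl) − E°cell = (-0.34) − (+2.587) = -2.93 V.

-2.93 V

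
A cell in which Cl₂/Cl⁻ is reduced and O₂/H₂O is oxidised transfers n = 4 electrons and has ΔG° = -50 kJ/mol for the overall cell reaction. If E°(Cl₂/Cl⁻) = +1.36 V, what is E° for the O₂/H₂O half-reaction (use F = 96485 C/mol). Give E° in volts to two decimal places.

+1.23 V

E°cell = −ΔG°/(nF) = −(-50×10³)/((4)(96485)) = +0.130 V.
Since Cl₂/Cl⁻ is the cathode and O₂/H₂O the anode, E°cell = E°(Cl₂/Cl⁻) − E°(O₂/H₂O).
So E°(O₂/H₂O) = E°(Cl₂/Cl⁻) − E°cell = (+1.36) − (+0.130) = +1.23 V.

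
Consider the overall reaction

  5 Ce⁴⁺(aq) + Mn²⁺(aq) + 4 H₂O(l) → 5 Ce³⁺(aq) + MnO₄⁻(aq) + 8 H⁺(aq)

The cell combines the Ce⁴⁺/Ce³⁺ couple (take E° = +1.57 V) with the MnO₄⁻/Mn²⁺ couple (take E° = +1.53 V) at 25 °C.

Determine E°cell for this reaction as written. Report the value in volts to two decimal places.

+0.04 V

The Ce⁴⁺/Ce³⁺ couple has the higher reduction potential, so it is the cathode; MnO₄⁻/Mn²⁺ is oxidised at the anode.
E°cell = E°(cathode) − E°(anode) = (+1.57) − (+1.53) = +0.04 V.
Since E°cell > 0, the reaction is spontaneous under standard conditions.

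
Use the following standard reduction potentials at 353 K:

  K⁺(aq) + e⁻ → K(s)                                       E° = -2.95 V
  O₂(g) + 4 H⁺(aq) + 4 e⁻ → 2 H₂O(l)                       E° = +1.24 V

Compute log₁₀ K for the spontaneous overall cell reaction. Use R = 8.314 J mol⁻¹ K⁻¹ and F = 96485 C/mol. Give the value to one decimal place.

239.3

Cathode: O₂/H₂O; anode: K⁺/K. E°cell = (+1.24) − (-2.95) = +4.19 V, with n = 4.
ΔG° = −nFE° = −RT ln K, so ln K = nFE°/(RT) = (4)(96485)(+4.19) / ((8.314)(353)) = 550.997.
log₁₀ K = 550.997 / ln 10 = 239.3.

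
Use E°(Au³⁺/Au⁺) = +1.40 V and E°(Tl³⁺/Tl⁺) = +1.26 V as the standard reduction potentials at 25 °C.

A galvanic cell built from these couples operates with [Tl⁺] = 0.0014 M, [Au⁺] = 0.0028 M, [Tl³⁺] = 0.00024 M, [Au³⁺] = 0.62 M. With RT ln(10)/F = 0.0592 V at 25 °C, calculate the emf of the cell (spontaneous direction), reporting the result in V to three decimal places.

Au³⁺/Au⁺ is the cathode (higher E°), Tl³⁺/Tl⁺ the anode: E°cell = +1.40 − (+1.26) = +0.14 V, n = 2.
Overall: Au³⁺(aq) + Tl⁺(aq) → Au⁺(aq) + Tl³⁺(aq)
Q = [Au⁺]·[Tl³⁺] / ([Au³⁺]·[Tl⁺]); log Q = -3.111.
E = E° − (0.0592/n) log Q = +0.14 − (0.0592/2)(-3.111) = +0.232 V.

+0.232 V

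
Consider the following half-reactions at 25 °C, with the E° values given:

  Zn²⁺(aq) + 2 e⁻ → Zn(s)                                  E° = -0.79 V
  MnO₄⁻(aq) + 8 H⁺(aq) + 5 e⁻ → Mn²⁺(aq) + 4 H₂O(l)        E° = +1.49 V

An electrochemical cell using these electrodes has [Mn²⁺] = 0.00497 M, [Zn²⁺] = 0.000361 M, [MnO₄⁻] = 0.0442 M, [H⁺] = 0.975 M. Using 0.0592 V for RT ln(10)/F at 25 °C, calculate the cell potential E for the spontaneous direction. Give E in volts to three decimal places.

+2.392 V

MnO₄⁻/Mn²⁺ is the cathode (higher E°), Zn²⁺/Zn the anode: E°cell = +1.49 − (-0.79) = +2.28 V, n = 10.
Overall: 2 MnO₄⁻(aq) + 16 H⁺(aq) + 5 Zn(s) → 2 Mn²⁺(aq) + 8 H₂O(l) + 5 Zn²⁺(aq)
Q = [Mn²⁺]^2·[Zn²⁺]^5 / ([MnO₄⁻]^2·[H⁺]^16); log Q = -18.935.
E = E° − (0.0592/n) log Q = +2.28 − (0.0592/10)(-18.935) = +2.392 V.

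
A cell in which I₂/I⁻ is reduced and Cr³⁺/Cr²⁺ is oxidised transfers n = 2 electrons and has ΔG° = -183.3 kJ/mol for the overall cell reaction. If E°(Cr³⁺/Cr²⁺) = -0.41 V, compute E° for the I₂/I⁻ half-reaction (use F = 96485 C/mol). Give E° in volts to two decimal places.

E°cell = −ΔG°/(nF) = −(-183.3×10³)/((2)(96485)) = +0.950 V.
Since I₂/I⁻ is the cathode and Cr³⁺/Cr²⁺ the anode, E°cell = E°(I₂/I⁻) − E°(Cr³⁺/Cr²⁺).
So E°(I₂/I⁻) = E°cell + E°(Cr³⁺/Cr²⁺) = +0.950 + (-0.41) = +0.54 V.

+0.54 V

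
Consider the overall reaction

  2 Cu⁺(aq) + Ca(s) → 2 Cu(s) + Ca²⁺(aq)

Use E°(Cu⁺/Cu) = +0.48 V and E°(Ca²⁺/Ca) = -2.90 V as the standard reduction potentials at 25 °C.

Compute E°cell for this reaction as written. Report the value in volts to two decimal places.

The Cu⁺/Cu couple has the higher reduction potential, so it is the cathode; Ca²⁺/Ca is oxidised at the anode.
E°cell = E°(cathode) − E°(anode) = (+0.48) − (-2.90) = +3.38 V.

+3.38 V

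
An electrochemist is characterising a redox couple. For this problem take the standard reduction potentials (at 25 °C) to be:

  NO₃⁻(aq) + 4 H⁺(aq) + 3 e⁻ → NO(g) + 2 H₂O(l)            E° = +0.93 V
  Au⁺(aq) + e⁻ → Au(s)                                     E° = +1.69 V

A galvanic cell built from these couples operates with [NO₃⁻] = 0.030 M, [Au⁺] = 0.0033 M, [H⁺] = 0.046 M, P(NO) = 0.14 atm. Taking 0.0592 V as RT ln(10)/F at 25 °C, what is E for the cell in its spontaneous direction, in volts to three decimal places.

+0.732 V

Au⁺/Au is the cathode (higher E°), NO₃⁻/NO the anode: E°cell = +1.69 − (+0.93) = +0.76 V, n = 3.
Overall: 3 Au⁺(aq) + NO(g) + 2 H₂O(l) → 3 Au(s) + NO₃⁻(aq) + 4 H⁺(aq)
Q = [NO₃⁻]·[H⁺]^4 / ([Au⁺]^3·P(NO)); log Q = 1.426.
E = E° − (0.0592/n) log Q = +0.76 − (0.0592/3)(1.426) = +0.732 V.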